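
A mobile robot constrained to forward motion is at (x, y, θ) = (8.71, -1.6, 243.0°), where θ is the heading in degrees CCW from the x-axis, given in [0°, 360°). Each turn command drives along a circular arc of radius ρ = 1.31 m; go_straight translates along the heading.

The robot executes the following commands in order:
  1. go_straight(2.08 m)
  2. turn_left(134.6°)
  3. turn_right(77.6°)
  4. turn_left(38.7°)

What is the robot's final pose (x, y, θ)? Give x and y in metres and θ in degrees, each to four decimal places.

(11.5183, -6.4559, 338.7000°)

set_pose: (x, y, θ) = (8.7100, -1.6000, 243.0000°), ρ = 1.31
go_straight(2.08): x += 2.08·cos θ, y += 2.08·sin θ → (7.7657, -3.4533, 243.0000°)
turn_left(134.6°): centre at ρ to the left, rotate +134.6° → (9.3290, -5.2967, 377.6000° ≡ 17.6000°)
turn_right(77.6°): centre at ρ to the right, rotate −77.6° → (10.8596, -5.8904, -60.0000° ≡ 300.0000°)
turn_left(38.7°): centre at ρ to the left, rotate +38.7° → (11.5183, -6.4559, 338.7000°)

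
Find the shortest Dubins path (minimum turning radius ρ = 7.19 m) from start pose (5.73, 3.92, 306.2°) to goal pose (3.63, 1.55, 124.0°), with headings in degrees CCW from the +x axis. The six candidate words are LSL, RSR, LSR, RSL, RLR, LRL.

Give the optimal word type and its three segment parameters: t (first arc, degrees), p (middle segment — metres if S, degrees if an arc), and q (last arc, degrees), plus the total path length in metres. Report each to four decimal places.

Let ψ = atan2(Δy, Δx) = atan2(-2.37, -2.10) = -131.5434° be the start→goal bearing.
Normalize: d = |goal − start| / ρ = 3.166528/7.19 = 0.440407, α = (θ_start − ψ) mod 360° = 77.7434° = 1.356878 rad, β = (θ_goal − ψ) mod 360° = 255.5434° = 4.460073 rad.
Common terms: sin α = 0.977207, cos α = 0.212291, sin β = -0.968337, cos β = -0.249647, cos(α−β) = -0.999263, d² = 0.193959. Work in radians in the unit-radius frame; every candidate has L = ρ·(t + p + q).
LSL: p² = 2 + d² − 2cos(α−β) + 2d(sin α − sin β) = 5.906147; p = √p² = 2.430257; φ = atan2(cos β − cos α, d + sin α − sin β) = -0.191241 rad; t = (φ − α) mod 2π = 4.735066 rad, q = (β − φ) mod 2π = 4.651315 rad → L = 7.19·(4.735066 + 2.430257 + 4.651315) = 7.19·11.816637 = 84.961623 m
RSR: p² = 2 + d² − 2cos(α−β) + 2d(sin β − sin α) = 2.478821; p = √p² = 1.574427; φ = atan2(cos α − cos β, d − sin α + sin β) = 2.843811 rad; t = (α − φ) mod 2π = 4.796252 rad, q = (φ − β) mod 2π = 4.666923 rad → L = 7.19·(4.796252 + 1.574427 + 4.666923) = 7.19·11.037603 = 79.360362 m
LSR: p² = d² − 2 + 2cos(α−β) + 2d(sin α + sin β) = -3.796755 < 0 → infeasible
RSL: p² = d² − 2 + 2cos(α−β) − 2d(sin α + sin β) = -3.812380 < 0 → infeasible
RLR: c = (6 − d² + 2cos(α−β) + 2d(sin α − sin β))/8 = 0.690147; p = 2π − arccos c = 5.474082 rad; φ = atan2(cos α − cos β, d − sin α + sin β) = 2.843811 rad; t = (α − φ + p/2) mod 2π = 1.250108 rad, q = (α − β − t + p) mod 2π = 1.120778 rad → L = 7.19·(1.250108 + 5.474082 + 1.120778) = 7.19·7.844968 = 56.405318 m
LRL: c = (6 − d² + 2cos(α−β) − 2d(sin α − sin β))/8 = 0.261732; p = 2π − arccos c = 4.977205 rad; φ = atan2(cos β − cos α, d + sin α − sin β) = -0.191241 rad; t = (φ − α + p/2) mod 2π = 0.940483 rad, q = (β − α − t + p) mod 2π = 0.856732 rad → L = 7.19·(0.940483 + 4.977205 + 0.856732) = 7.19·6.774420 = 48.708079 m
Shortest: LRL with L = 48.708079 m ≈ 48.7081 m
Convert LRL to answer units (arcs ×180/π): t = 0.940483·180/π = 53.8857°, p = 4.977205·180/π = 285.1728°, q = 0.856732·180/π = 49.0871°, L = 48.7081 m.

LRL: t = 53.8857°, p = 285.1728°, q = 49.0871°, L = 48.7081 m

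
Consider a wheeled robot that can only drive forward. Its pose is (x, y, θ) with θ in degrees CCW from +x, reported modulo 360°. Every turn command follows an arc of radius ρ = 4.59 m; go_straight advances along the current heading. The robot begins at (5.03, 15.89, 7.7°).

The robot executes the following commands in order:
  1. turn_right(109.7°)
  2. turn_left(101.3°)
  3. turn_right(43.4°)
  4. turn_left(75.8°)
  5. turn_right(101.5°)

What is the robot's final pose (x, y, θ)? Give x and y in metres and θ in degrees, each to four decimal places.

set_pose: (x, y, θ) = (5.0300, 15.8900, 7.7000°), ρ = 4.59
turn_right(109.7°): centre at ρ to the right, rotate −109.7° → (10.1347, 10.3871, -102.0000° ≡ 258.0000°)
turn_left(101.3°): centre at ρ to the left, rotate +101.3° → (14.5683, 4.8431, 359.3000°)
turn_right(43.4°): centre at ρ to the right, rotate −43.4° → (17.7065, 3.5496, 315.9000°)
turn_left(75.8°): centre at ρ to the left, rotate +75.8° → (23.3126, 2.9406, 391.7000° ≡ 31.7000°)
turn_right(101.5°): centre at ρ to the right, rotate −101.5° → (30.0322, 0.6203, -69.8000° ≡ 290.2000°)

(30.0322, 0.6203, 290.2000°)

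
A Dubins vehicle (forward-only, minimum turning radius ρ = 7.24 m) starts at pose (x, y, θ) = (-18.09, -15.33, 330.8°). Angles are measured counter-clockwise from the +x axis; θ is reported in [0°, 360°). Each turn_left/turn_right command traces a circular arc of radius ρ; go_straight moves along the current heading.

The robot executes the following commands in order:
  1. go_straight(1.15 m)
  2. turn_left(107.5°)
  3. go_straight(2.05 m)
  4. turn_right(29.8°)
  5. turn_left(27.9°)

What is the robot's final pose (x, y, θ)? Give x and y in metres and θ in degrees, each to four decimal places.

set_pose: (x, y, θ) = (-18.0900, -15.3300, 330.8000°), ρ = 7.24
go_straight(1.15): x += 1.15·cos θ, y += 1.15·sin θ → (-17.0861, -15.8910, 330.8000°)
turn_left(107.5°): centre at ρ to the left, rotate +107.5° → (-6.4645, -11.0393, 438.3000° ≡ 78.3000°)
go_straight(2.05): x += 2.05·cos θ, y += 2.05·sin θ → (-6.0487, -9.0319, 78.3000°)
turn_right(29.8°): centre at ρ to the right, rotate −29.8° → (-4.3816, -5.7027, 48.5000°)
turn_left(27.9°): centre at ρ to the left, rotate +27.9° → (-2.7671, -2.6077, 76.4000°)

(-2.7671, -2.6077, 76.4000°)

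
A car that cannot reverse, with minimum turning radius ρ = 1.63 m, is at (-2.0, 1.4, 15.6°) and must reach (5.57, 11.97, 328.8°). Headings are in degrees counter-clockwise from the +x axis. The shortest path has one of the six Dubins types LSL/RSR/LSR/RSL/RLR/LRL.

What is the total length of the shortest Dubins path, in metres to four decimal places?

14.0630 m

Let ψ = atan2(Δy, Δx) = atan2(10.57, 7.57) = 54.3906° be the start→goal bearing.
Normalize: d = |goal − start| / ρ = 13.001146/1.63 = 7.976163, α = (θ_start − ψ) mod 360° = 321.2094° = 5.606162 rad, β = (θ_goal − ψ) mod 360° = 274.4094° = 4.789348 rad.
Common terms: sin α = -0.626476, cos α = 0.779441, sin β = -0.997040, cos β = 0.076883, cos(α−β) = 0.684547, d² = 63.619180. Work in radians in the unit-radius frame; every candidate has L = ρ·(t + p + q).
LSL: p² = 2 + d² − 2cos(α−β) + 2d(sin α − sin β) = 70.161447; p = √p² = 8.376243; φ = atan2(cos β − cos α, d + sin α − sin β) = -0.083974 rad; t = (φ − α) mod 2π = 0.593050 rad, q = (β − φ) mod 2π = 4.873321 rad → L = 1.63·(0.593050 + 8.376243 + 4.873321) = 1.63·13.842614 = 22.563461 m
RSR: p² = 2 + d² − 2cos(α−β) + 2d(sin β − sin α) = 58.338725; p = √p² = 7.637979; φ = atan2(cos α − cos β, d − sin α + sin β) = 0.092112 rad; t = (α − φ) mod 2π = 5.514049 rad, q = (φ − β) mod 2π = 1.585950 rad → L = 1.63·(5.514049 + 7.637979 + 1.585950) = 1.63·14.737979 = 24.022905 m
LSR: p² = d² − 2 + 2cos(α−β) + 2d(sin α + sin β) = 37.089416; p = √p² = 6.090108; φ = atan2(−cos α − cos β, d + sin α + sin β) − atan2(−2, p) = 0.183315 rad; t = (φ − α) mod 2π = 0.860339 rad, q = (φ − β) mod 2π = 1.677153 rad → L = 1.63·(0.860339 + 6.090108 + 1.677153) = 1.63·8.627600 = 14.062987 m
RSL: p² = d² − 2 + 2cos(α−β) − 2d(sin α + sin β) = 88.887133; p = √p² = 9.427997; φ = atan2(cos α + cos β, d − sin α − sin β) − atan2(2, p) = -0.120067 rad; t = (α − φ) mod 2π = 5.726229 rad, q = (β − φ) mod 2π = 4.909415 rad → L = 1.63·(5.726229 + 9.427997 + 4.909415) = 1.63·20.063641 = 32.703735 m
RLR: c = (6 − d² + 2cos(α−β) + 2d(sin α − sin β))/8 = -6.292341, |c| > 1 → infeasible
LRL: c = (6 − d² + 2cos(α−β) − 2d(sin α − sin β))/8 = -7.770181, |c| > 1 → infeasible
Shortest: LSR with L = 14.062987 m ≈ 14.0630 m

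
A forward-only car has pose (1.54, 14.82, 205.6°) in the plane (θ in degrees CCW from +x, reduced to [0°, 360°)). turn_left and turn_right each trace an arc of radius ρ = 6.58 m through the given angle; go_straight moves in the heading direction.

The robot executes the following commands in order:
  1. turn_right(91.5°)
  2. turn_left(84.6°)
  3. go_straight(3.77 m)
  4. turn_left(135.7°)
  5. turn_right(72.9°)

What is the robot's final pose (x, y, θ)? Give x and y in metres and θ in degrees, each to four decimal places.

set_pose: (x, y, θ) = (1.5400, 14.8200, 205.6000°), ρ = 6.58
turn_right(91.5°): centre at ρ to the right, rotate −91.5° → (-7.3096, 18.0672, 114.1000°)
turn_left(84.6°): centre at ρ to the left, rotate +84.6° → (-15.4257, 21.6131, 198.7000°)
go_straight(3.77): x += 3.77·cos θ, y += 3.77·sin θ → (-18.9966, 20.4044, 198.7000°)
turn_left(135.7°): centre at ρ to the left, rotate +135.7° → (-19.7301, 8.2377, 334.4000°)
turn_right(72.9°): centre at ρ to the right, rotate −72.9° → (-16.0655, 1.3310, 261.5000°)

(-16.0655, 1.3310, 261.5000°)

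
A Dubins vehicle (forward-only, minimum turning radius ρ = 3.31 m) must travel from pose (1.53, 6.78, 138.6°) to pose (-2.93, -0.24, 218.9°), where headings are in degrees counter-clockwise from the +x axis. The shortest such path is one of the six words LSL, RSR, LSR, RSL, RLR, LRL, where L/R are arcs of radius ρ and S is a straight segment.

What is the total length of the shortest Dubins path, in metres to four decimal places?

Let ψ = atan2(Δy, Δx) = atan2(-7.02, -4.46) = -122.4289° be the start→goal bearing.
Normalize: d = |goal − start| / ρ = 8.316971/3.31 = 2.512680, α = (θ_start − ψ) mod 360° = 261.0289° = 4.555814 rad, β = (θ_goal − ψ) mod 360° = 341.3289° = 5.957314 rad.
Common terms: sin α = -0.987767, cos α = -0.155936, sin β = -0.320135, cos β = 0.947372, cos(α−β) = 0.168489, d² = 6.313560. Work in radians in the unit-radius frame; every candidate has L = ρ·(t + p + q).
LSL: p² = 2 + d² − 2cos(α−β) + 2d(sin α − sin β) = 4.621489; p = √p² = 2.149765; φ = atan2(cos β − cos α, d + sin α − sin β) = 0.538935 rad; t = (φ − α) mod 2π = 2.266307 rad, q = (β − φ) mod 2π = 5.418378 rad → L = 3.31·(2.266307 + 2.149765 + 5.418378) = 3.31·9.834449 = 32.552028 m
RSR: p² = 2 + d² − 2cos(α−β) + 2d(sin β − sin α) = 11.331675; p = √p² = 3.366255; φ = atan2(cos α − cos β, d − sin α + sin β) = -0.333927 rad; t = (α − φ) mod 2π = 4.889741 rad, q = (φ − β) mod 2π = 6.275130 rad → L = 3.31·(4.889741 + 3.366255 + 6.275130) = 3.31·14.531127 = 48.098029 m
LSR: p² = d² − 2 + 2cos(α−β) + 2d(sin α + sin β) = -1.922139 < 0 → infeasible
RSL: p² = d² − 2 + 2cos(α−β) − 2d(sin α + sin β) = 11.223217; p = √p² = 3.350107; φ = atan2(cos α + cos β, d − sin α − sin β) − atan2(2, p) = -0.333946 rad; t = (α − φ) mod 2π = 4.889760 rad, q = (β − φ) mod 2π = 0.008074 rad → L = 3.31·(4.889760 + 3.350107 + 0.008074) = 3.31·8.247941 = 27.300686 m
RLR: c = (6 − d² + 2cos(α−β) + 2d(sin α − sin β))/8 = -0.416459; p = 2π − arccos c = 4.282842 rad; φ = atan2(cos α − cos β, d − sin α + sin β) = -0.333927 rad; t = (α − φ + p/2) mod 2π = 0.747976 rad, q = (α − β − t + p) mod 2π = 2.133366 rad → L = 3.31·(0.747976 + 4.282842 + 2.133366) = 3.31·7.164184 = 23.713448 m
LRL: c = (6 − d² + 2cos(α−β) − 2d(sin α − sin β))/8 = 0.422314; p = 2π − arccos c = 5.148386 rad; φ = atan2(cos β − cos α, d + sin α − sin β) = 0.538935 rad; t = (φ − α + p/2) mod 2π = 4.840499 rad, q = (β − α − t + p) mod 2π = 1.709386 rad → L = 3.31·(4.840499 + 5.148386 + 1.709386) = 3.31·11.698270 = 38.721275 m
Shortest: RLR with L = 23.713448 m ≈ 23.7134 m

23.7134 m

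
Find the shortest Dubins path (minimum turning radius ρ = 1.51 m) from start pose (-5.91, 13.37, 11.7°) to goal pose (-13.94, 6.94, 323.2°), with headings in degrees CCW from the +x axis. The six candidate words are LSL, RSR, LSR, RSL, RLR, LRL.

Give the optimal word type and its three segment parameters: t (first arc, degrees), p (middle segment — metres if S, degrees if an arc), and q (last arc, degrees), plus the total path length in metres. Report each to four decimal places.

Let ψ = atan2(Δy, Δx) = atan2(-6.43, -8.03) = -141.3141° be the start→goal bearing.
Normalize: d = |goal − start| / ρ = 10.287167/1.51 = 6.812693, α = (θ_start − ψ) mod 360° = 153.0141° = 2.670600 rad, β = (θ_goal − ψ) mod 360° = 104.5141° = 1.824115 rad.
Common terms: sin α = 0.453771, cos α = -0.891118, sin β = 0.968086, cos β = -0.250618, cos(α−β) = 0.662620, d² = 46.412789. Work in radians in the unit-radius frame; every candidate has L = ρ·(t + p + q).
LSL: p² = 2 + d² − 2cos(α−β) + 2d(sin α − sin β) = 40.079812; p = √p² = 6.330862; φ = atan2(cos β − cos α, d + sin α − sin β) = 0.101344 rad; t = (φ − α) mod 2π = 3.713930 rad, q = (β − φ) mod 2π = 1.722771 rad → L = 1.51·(3.713930 + 6.330862 + 1.722771) = 1.51·11.767562 = 17.769019 m
RSR: p² = 2 + d² − 2cos(α−β) + 2d(sin β − sin α) = 54.095286; p = √p² = 7.354950; φ = atan2(cos α − cos β, d − sin α + sin β) = -0.087195 rad; t = (α − φ) mod 2π = 2.757794 rad, q = (φ − β) mod 2π = 4.371876 rad → L = 1.51·(2.757794 + 7.354950 + 4.371876) = 1.51·14.484620 = 21.871776 m
LSR: p² = d² − 2 + 2cos(α−β) + 2d(sin α + sin β) = 65.111384; p = √p² = 8.069163; φ = atan2(−cos α − cos β, d + sin α + sin β) − atan2(−2, p) = 0.380734 rad; t = (φ − α) mod 2π = 3.993320 rad, q = (φ − β) mod 2π = 4.839805 rad → L = 1.51·(3.993320 + 8.069163 + 4.839805) = 1.51·16.902287 = 25.522454 m
RSL: p² = d² − 2 + 2cos(α−β) − 2d(sin α + sin β) = 26.364674; p = √p² = 5.134654; φ = atan2(cos α + cos β, d − sin α − sin β) − atan2(2, p) = -0.580139 rad; t = (α − φ) mod 2π = 3.250739 rad, q = (β − φ) mod 2π = 2.404254 rad → L = 1.51·(3.250739 + 5.134654 + 2.404254) = 1.51·10.789647 = 16.292367 m
RLR: c = (6 − d² + 2cos(α−β) + 2d(sin α − sin β))/8 = -5.761911, |c| > 1 → infeasible
LRL: c = (6 − d² + 2cos(α−β) − 2d(sin α − sin β))/8 = -4.009976, |c| > 1 → infeasible
Shortest: RSL with L = 16.292367 m ≈ 16.2924 m
Convert RSL to answer units (arcs ×180/π): t = 3.250739·180/π = 186.2536°, p = ρ·p = 1.51·5.134654 = 7.7533 m, q = 2.404254·180/π = 137.7536°, L = 16.2924 m.

RSL: t = 186.2536°, p = 7.7533 m, q = 137.7536°, L = 16.2924 m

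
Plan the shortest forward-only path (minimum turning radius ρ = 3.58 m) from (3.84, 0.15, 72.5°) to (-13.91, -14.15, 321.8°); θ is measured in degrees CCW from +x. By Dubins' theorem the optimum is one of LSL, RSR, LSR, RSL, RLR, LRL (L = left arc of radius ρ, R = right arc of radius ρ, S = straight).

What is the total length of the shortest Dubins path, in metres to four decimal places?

Let ψ = atan2(Δy, Δx) = atan2(-14.30, -17.75) = -141.1439° be the start→goal bearing.
Normalize: d = |goal − start| / ρ = 22.793694/3.58 = 6.366954, α = (θ_start − ψ) mod 360° = 213.6439° = 3.728790 rad, β = (θ_goal − ψ) mod 360° = 102.9439° = 1.796710 rad.
Common terms: sin α = -0.554030, cos α = -0.832497, sin β = 0.974590, cos β = -0.223997, cos(α−β) = -0.353475, d² = 40.538100. Work in radians in the unit-radius frame; every candidate has L = ρ·(t + p + q).
LSL: p² = 2 + d² − 2cos(α−β) + 2d(sin α − sin β) = 23.779750; p = √p² = 4.876449; φ = atan2(cos β − cos α, d + sin α − sin β) = 0.125110 rad; t = (φ − α) mod 2π = 2.679505 rad, q = (β − φ) mod 2π = 1.671601 rad → L = 3.58·(2.679505 + 4.876449 + 1.671601) = 3.58·9.227554 = 33.034645 m
RSR: p² = 2 + d² − 2cos(α−β) + 2d(sin β − sin α) = 62.710348; p = √p² = 7.918987; φ = atan2(cos α − cos β, d − sin α + sin β) = -0.076916 rad; t = (α − φ) mod 2π = 3.805706 rad, q = (φ − β) mod 2π = 4.409559 rad → L = 3.58·(3.805706 + 7.918987 + 4.409559) = 3.58·16.134251 = 57.760620 m
LSR: p² = d² − 2 + 2cos(α−β) + 2d(sin α + sin β) = 43.186524; p = √p² = 6.571645; φ = atan2(−cos α − cos β, d + sin α + sin β) − atan2(−2, p) = 0.449845 rad; t = (φ − α) mod 2π = 3.004241 rad, q = (φ − β) mod 2π = 4.936320 rad → L = 3.58·(3.004241 + 6.571645 + 4.936320) = 3.58·14.512207 = 51.953700 m
RSL: p² = d² − 2 + 2cos(α−β) − 2d(sin α + sin β) = 32.475776; p = √p² = 5.698752; φ = atan2(cos α + cos β, d − sin α − sin β) − atan2(2, p) = -0.513359 rad; t = (α − φ) mod 2π = 4.242149 rad, q = (β − φ) mod 2π = 2.310069 rad → L = 3.58·(4.242149 + 5.698752 + 2.310069) = 3.58·12.250971 = 43.858474 m
RLR: c = (6 − d² + 2cos(α−β) + 2d(sin α − sin β))/8 = -6.838794, |c| > 1 → infeasible
LRL: c = (6 − d² + 2cos(α−β) − 2d(sin α − sin β))/8 = -1.972469, |c| > 1 → infeasible
Shortest: LSL with L = 33.034645 m ≈ 33.0346 m

33.0346 m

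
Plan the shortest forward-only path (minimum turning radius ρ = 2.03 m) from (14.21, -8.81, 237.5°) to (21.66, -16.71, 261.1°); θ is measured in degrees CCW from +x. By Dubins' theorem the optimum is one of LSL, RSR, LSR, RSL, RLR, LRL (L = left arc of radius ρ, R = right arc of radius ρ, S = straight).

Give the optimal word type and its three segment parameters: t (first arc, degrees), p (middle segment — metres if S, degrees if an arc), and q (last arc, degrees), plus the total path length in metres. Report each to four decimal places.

Let ψ = atan2(Δy, Δx) = atan2(-7.90, 7.45) = -46.6792° be the start→goal bearing.
Normalize: d = |goal − start| / ρ = 10.858752/2.03 = 5.349139, α = (θ_start − ψ) mod 360° = 284.1792° = 4.959863 rad, β = (θ_goal − ψ) mod 360° = 307.7792° = 5.371760 rad.
Common terms: sin α = -0.969534, cos α = 0.244955, sin β = -0.790377, cos β = 0.612620, cos(α−β) = 0.916363, d² = 28.613288. Work in radians in the unit-radius frame; every candidate has L = ρ·(t + p + q).
LSL: p² = 2 + d² − 2cos(α−β) + 2d(sin α − sin β) = 26.863893; p = √p² = 5.183039; φ = atan2(cos β − cos α, d + sin α − sin β) = 0.070996 rad; t = (φ − α) mod 2π = 1.394318 rad, q = (β − φ) mod 2π = 5.300765 rad → L = 2.03·(1.394318 + 5.183039 + 5.300765) = 2.03·11.878122 = 24.112588 m
RSR: p² = 2 + d² − 2cos(α−β) + 2d(sin β − sin α) = 30.697233; p = √p² = 5.540508; φ = atan2(cos α − cos β, d − sin α + sin β) = -0.066408 rad; t = (α − φ) mod 2π = 5.026271 rad, q = (φ − β) mod 2π = 0.845017 rad → L = 2.03·(5.026271 + 5.540508 + 0.845017) = 2.03·11.411796 = 23.165946 m
LSR: p² = d² − 2 + 2cos(α−β) + 2d(sin α + sin β) = 9.617988; p = √p² = 3.101288; φ = atan2(−cos α − cos β, d + sin α + sin β) − atan2(−2, p) = 0.338243 rad; t = (φ − α) mod 2π = 1.661566 rad, q = (φ − β) mod 2π = 1.249668 rad → L = 2.03·(1.661566 + 3.101288 + 1.249668) = 2.03·6.012523 = 12.205421 m
RSL: p² = d² − 2 + 2cos(α−β) − 2d(sin α + sin β) = 47.274040; p = √p² = 6.875612; φ = atan2(cos α + cos β, d − sin α − sin β) − atan2(2, p) = -0.163020 rad; t = (α − φ) mod 2π = 5.122883 rad, q = (β − φ) mod 2π = 5.534781 rad → L = 2.03·(5.122883 + 6.875612 + 5.534781) = 2.03·17.533276 = 35.592550 m
RLR: c = (6 − d² + 2cos(α−β) + 2d(sin α − sin β))/8 = -2.837154, |c| > 1 → infeasible
LRL: c = (6 − d² + 2cos(α−β) − 2d(sin α − sin β))/8 = -2.357987, |c| > 1 → infeasible
Shortest: LSR with L = 12.205421 m ≈ 12.2054 m
Convert LSR to answer units (arcs ×180/π): t = 1.661566·180/π = 95.2007°, p = ρ·p = 2.03·3.101288 = 6.2956 m, q = 1.249668·180/π = 71.6007°, L = 12.2054 m.

LSR: t = 95.2007°, p = 6.2956 m, q = 71.6007°, L = 12.2054 m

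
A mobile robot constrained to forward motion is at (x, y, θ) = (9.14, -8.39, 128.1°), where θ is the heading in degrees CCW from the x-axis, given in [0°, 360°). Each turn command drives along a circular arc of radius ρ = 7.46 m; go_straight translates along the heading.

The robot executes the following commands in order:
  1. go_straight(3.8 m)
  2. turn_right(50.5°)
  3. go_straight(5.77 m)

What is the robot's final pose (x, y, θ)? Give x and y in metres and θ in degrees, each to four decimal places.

(6.6188, 6.4408, 77.6000°)

set_pose: (x, y, θ) = (9.1400, -8.3900, 128.1000°), ρ = 7.46
go_straight(3.8): x += 3.8·cos θ, y += 3.8·sin θ → (6.7953, -5.3996, 128.1000°)
turn_right(50.5°): centre at ρ to the right, rotate −50.5° → (5.3798, 0.8054, 77.6000°)
go_straight(5.77): x += 5.77·cos θ, y += 5.77·sin θ → (6.6188, 6.4408, 77.6000°)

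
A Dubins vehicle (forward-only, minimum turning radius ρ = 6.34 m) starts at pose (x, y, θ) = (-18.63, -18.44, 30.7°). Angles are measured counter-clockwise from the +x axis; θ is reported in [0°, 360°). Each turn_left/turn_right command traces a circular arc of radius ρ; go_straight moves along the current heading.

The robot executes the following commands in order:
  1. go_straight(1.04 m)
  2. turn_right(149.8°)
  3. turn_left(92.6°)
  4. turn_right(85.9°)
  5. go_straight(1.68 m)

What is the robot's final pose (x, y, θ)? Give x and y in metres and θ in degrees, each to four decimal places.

set_pose: (x, y, θ) = (-18.6300, -18.4400, 30.7000°), ρ = 6.34
go_straight(1.04): x += 1.04·cos θ, y += 1.04·sin θ → (-17.7358, -17.9090, 30.7000°)
turn_right(149.8°): centre at ρ to the right, rotate −149.8° → (-8.9592, -26.4439, -119.1000° ≡ 240.9000°)
turn_left(92.6°): centre at ρ to the left, rotate +92.6° → (-6.2484, -35.2011, 333.5000°)
turn_right(85.9°): centre at ρ to the right, rotate −85.9° → (-3.2156, -43.2910, 247.6000°)
go_straight(1.68): x += 1.68·cos θ, y += 1.68·sin θ → (-3.8558, -44.8442, 247.6000°)

(-3.8558, -44.8442, 247.6000°)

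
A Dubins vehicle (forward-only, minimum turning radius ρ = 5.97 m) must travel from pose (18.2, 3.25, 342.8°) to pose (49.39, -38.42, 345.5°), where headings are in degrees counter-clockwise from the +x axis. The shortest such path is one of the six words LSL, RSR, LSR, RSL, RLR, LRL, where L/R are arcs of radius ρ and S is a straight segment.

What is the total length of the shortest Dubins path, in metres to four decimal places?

52.6583 m

Let ψ = atan2(Δy, Δx) = atan2(-41.67, 31.19) = -53.1851° be the start→goal bearing.
Normalize: d = |goal − start| / ρ = 52.050024/5.97 = 8.718597, α = (θ_start − ψ) mod 360° = 35.9851° = 0.628059 rad, β = (θ_goal − ψ) mod 360° = 38.6851° = 0.675183 rad.
Common terms: sin α = 0.587575, cos α = 0.809169, sin β = 0.625040, cos β = 0.780593, cos(α−β) = 0.998890, d² = 76.013933. Work in radians in the unit-radius frame; every candidate has L = ρ·(t + p + q).
LSL: p² = 2 + d² − 2cos(α−β) + 2d(sin α − sin β) = 75.362872; p = √p² = 8.681179; φ = atan2(cos β − cos α, d + sin α − sin β) = -0.003292 rad; t = (φ − α) mod 2π = 5.651834 rad, q = (β − φ) mod 2π = 0.678475 rad → L = 5.97·(5.651834 + 8.681179 + 0.678475) = 5.97·15.011488 = 89.618586 m
RSR: p² = 2 + d² − 2cos(α−β) + 2d(sin β − sin α) = 76.669435; p = √p² = 8.756108; φ = atan2(cos α − cos β, d − sin α + sin β) = 0.003264 rad; t = (α − φ) mod 2π = 0.624796 rad, q = (φ − β) mod 2π = 5.611266 rad → L = 5.97·(0.624796 + 8.756108 + 5.611266) = 5.97·14.992170 = 89.503254 m
LSR: p² = d² − 2 + 2cos(α−β) + 2d(sin α + sin β) = 97.156328; p = √p² = 9.856791; φ = atan2(−cos α − cos β, d + sin α + sin β) − atan2(−2, p) = 0.041457 rad; t = (φ − α) mod 2π = 5.696583 rad, q = (φ − β) mod 2π = 5.649460 rad → L = 5.97·(5.696583 + 9.856791 + 5.649460) = 5.97·21.202834 = 126.580919 m
RSL: p² = d² − 2 + 2cos(α−β) − 2d(sin α + sin β) = 54.867098; p = √p² = 7.407233; φ = atan2(cos α + cos β, d − sin α − sin β) − atan2(2, p) = -0.055003 rad; t = (α − φ) mod 2π = 0.683062 rad, q = (β − φ) mod 2π = 0.730186 rad → L = 5.97·(0.683062 + 7.407233 + 0.730186) = 5.97·8.820481 = 52.658271 m
RLR: c = (6 − d² + 2cos(α−β) + 2d(sin α − sin β))/8 = -8.583679, |c| > 1 → infeasible
LRL: c = (6 − d² + 2cos(α−β) − 2d(sin α − sin β))/8 = -8.420359, |c| > 1 → infeasible
Shortest: RSL with L = 52.658271 m ≈ 52.6583 m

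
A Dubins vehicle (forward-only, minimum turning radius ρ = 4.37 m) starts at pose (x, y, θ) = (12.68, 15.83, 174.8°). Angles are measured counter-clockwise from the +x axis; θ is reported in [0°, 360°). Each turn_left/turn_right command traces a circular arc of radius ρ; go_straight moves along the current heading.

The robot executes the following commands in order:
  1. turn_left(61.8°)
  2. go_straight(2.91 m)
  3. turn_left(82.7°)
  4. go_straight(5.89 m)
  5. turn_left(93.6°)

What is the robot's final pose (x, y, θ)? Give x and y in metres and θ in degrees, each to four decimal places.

set_pose: (x, y, θ) = (12.6800, 15.8300, 174.8000°), ρ = 4.37
turn_left(61.8°): centre at ρ to the left, rotate +61.8° → (8.6357, 13.8836, 236.6000°)
go_straight(2.91): x += 2.91·cos θ, y += 2.91·sin θ → (7.0338, 11.4542, 236.6000°)
turn_left(82.7°): centre at ρ to the left, rotate +82.7° → (7.8324, 5.7355, 319.3000°)
go_straight(5.89): x += 5.89·cos θ, y += 5.89·sin θ → (12.2978, 1.8947, 319.3000°)
turn_left(93.6°): centre at ρ to the left, rotate +93.6° → (18.6329, 2.5717, 412.9000° ≡ 52.9000°)

(18.6329, 2.5717, 52.9000°)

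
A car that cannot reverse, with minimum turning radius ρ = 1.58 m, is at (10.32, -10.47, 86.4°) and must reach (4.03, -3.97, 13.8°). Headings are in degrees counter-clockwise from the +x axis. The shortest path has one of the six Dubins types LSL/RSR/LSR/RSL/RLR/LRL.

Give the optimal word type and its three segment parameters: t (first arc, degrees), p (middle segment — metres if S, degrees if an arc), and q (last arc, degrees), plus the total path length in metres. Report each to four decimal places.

Let ψ = atan2(Δy, Δx) = atan2(6.50, -6.29) = 134.0593° be the start→goal bearing.
Normalize: d = |goal − start| / ρ = 9.045115/1.58 = 5.724756, α = (θ_start − ψ) mod 360° = 312.3407° = 5.451373 rad, β = (θ_goal − ψ) mod 360° = 239.7407° = 4.184264 rad.
Common terms: sin α = -0.739153, cos α = 0.673537, sin β = -0.863753, cos β = -0.503915, cos(α−β) = 0.299041, d² = 32.772833. Work in radians in the unit-radius frame; every candidate has L = ρ·(t + p + q).
LSL: p² = 2 + d² − 2cos(α−β) + 2d(sin α − sin β) = 35.601361; p = √p² = 5.966688; φ = atan2(cos β − cos α, d + sin α − sin β) = -0.198641 rad; t = (φ − α) mod 2π = 0.633171 rad, q = (β − φ) mod 2π = 4.382905 rad → L = 1.58·(0.633171 + 5.966688 + 4.382905) = 1.58·10.982764 = 17.352767 m
RSR: p² = 2 + d² − 2cos(α−β) + 2d(sin β − sin α) = 32.748141; p = √p² = 5.722599; φ = atan2(cos α − cos β, d − sin α + sin β) = 0.207235 rad; t = (α − φ) mod 2π = 5.244138 rad, q = (φ − β) mod 2π = 2.306156 rad → L = 1.58·(5.244138 + 5.722599 + 2.306156) = 1.58·13.272894 = 20.971172 m
LSR: p² = d² − 2 + 2cos(α−β) + 2d(sin α + sin β) = 13.018415; p = √p² = 3.608104; φ = atan2(−cos α − cos β, d + sin α + sin β) − atan2(−2, p) = 0.465016 rad; t = (φ − α) mod 2π = 1.296828 rad, q = (φ − β) mod 2π = 2.563937 rad → L = 1.58·(1.296828 + 3.608104 + 2.563937) = 1.58·7.468869 = 11.800813 m
RSL: p² = d² − 2 + 2cos(α−β) − 2d(sin α + sin β) = 49.723414; p = √p² = 7.051483; φ = atan2(cos α + cos β, d − sin α − sin β) − atan2(2, p) = -0.253226 rad; t = (α − φ) mod 2π = 5.704599 rad, q = (β − φ) mod 2π = 4.437490 rad → L = 1.58·(5.704599 + 7.051483 + 4.437490) = 1.58·17.193572 = 27.165843 m
RLR: c = (6 − d² + 2cos(α−β) + 2d(sin α − sin β))/8 = -3.093518, |c| > 1 → infeasible
LRL: c = (6 − d² + 2cos(α−β) − 2d(sin α − sin β))/8 = -3.450170, |c| > 1 → infeasible
Shortest: LSR with L = 11.800813 m ≈ 11.8008 m
Convert LSR to answer units (arcs ×180/π): t = 1.296828·180/π = 74.3028°, p = ρ·p = 1.58·3.608104 = 5.7008 m, q = 2.563937·180/π = 146.9028°, L = 11.8008 m.

LSR: t = 74.3028°, p = 5.7008 m, q = 146.9028°, L = 11.8008 m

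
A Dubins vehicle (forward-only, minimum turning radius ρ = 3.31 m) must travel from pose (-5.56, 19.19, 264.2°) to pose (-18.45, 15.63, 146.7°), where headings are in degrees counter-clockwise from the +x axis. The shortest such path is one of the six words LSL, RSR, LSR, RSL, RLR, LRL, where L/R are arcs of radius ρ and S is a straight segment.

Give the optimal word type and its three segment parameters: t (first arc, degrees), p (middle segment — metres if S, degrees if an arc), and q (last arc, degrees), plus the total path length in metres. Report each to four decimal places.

Let ψ = atan2(Δy, Δx) = atan2(-3.56, -12.89) = -164.5607° be the start→goal bearing.
Normalize: d = |goal − start| / ρ = 13.372573/3.31 = 4.040052, α = (θ_start − ψ) mod 360° = 68.7607° = 1.200101 rad, β = (θ_goal − ψ) mod 360° = 311.2607° = 5.432525 rad.
Common terms: sin α = 0.932076, cos α = 0.362263, sin β = -0.751716, cos β = 0.659487, cos(α−β) = -0.461749, d² = 16.322022. Work in radians in the unit-radius frame; every candidate has L = ρ·(t + p + q).
LSL: p² = 2 + d² − 2cos(α−β) + 2d(sin α − sin β) = 32.850733; p = √p² = 5.731556; φ = atan2(cos β − cos α, d + sin α − sin β) = 0.051881 rad; t = (φ − α) mod 2π = 5.134965 rad, q = (β − φ) mod 2π = 5.380644 rad → L = 3.31·(5.134965 + 5.731556 + 5.380644) = 3.31·16.247165 = 53.778115 m
RSR: p² = 2 + d² − 2cos(α−β) + 2d(sin β − sin α) = 5.640304; p = √p² = 2.374932; φ = atan2(cos α − cos β, d − sin α + sin β) = -0.125479 rad; t = (α − φ) mod 2π = 1.325581 rad, q = (φ − β) mod 2π = 0.725181 rad → L = 3.31·(1.325581 + 2.374932 + 0.725181) = 3.31·4.425694 = 14.649048 m
LSR: p² = d² − 2 + 2cos(α−β) + 2d(sin α + sin β) = 14.855850; p = √p² = 3.854329; φ = atan2(−cos α − cos β, d + sin α + sin β) − atan2(−2, p) = 0.241124 rad; t = (φ − α) mod 2π = 5.324208 rad, q = (φ − β) mod 2π = 1.091784 rad → L = 3.31·(5.324208 + 3.854329 + 1.091784) = 3.31·10.270320 = 33.994761 m
RSL: p² = d² − 2 + 2cos(α−β) − 2d(sin α + sin β) = 11.941199; p = √p² = 3.455604; φ = atan2(cos α + cos β, d − sin α − sin β) − atan2(2, p) = -0.265876 rad; t = (α − φ) mod 2π = 1.465977 rad, q = (β − φ) mod 2π = 5.698401 rad → L = 3.31·(1.465977 + 3.455604 + 5.698401) = 3.31·10.619982 = 35.152141 m
RLR: c = (6 − d² + 2cos(α−β) + 2d(sin α − sin β))/8 = 0.294962; p = 2π − arccos c = 5.011805 rad; φ = atan2(cos α − cos β, d − sin α + sin β) = -0.125479 rad; t = (α − φ + p/2) mod 2π = 3.831483 rad, q = (α − β − t + p) mod 2π = 3.231083 rad → L = 3.31·(3.831483 + 5.011805 + 3.231083) = 3.31·12.074371 = 39.966169 m
LRL: c = (6 − d² + 2cos(α−β) − 2d(sin α − sin β))/8 = -3.106342, |c| > 1 → infeasible
Shortest: RSR with L = 14.649048 m ≈ 14.6490 m
Convert RSR to answer units (arcs ×180/π): t = 1.325581·180/π = 75.9502°, p = ρ·p = 3.31·2.374932 = 7.8610 m, q = 0.725181·180/π = 41.5498°, L = 14.6490 m.

RSR: t = 75.9502°, p = 7.8610 m, q = 41.5498°, L = 14.6490 m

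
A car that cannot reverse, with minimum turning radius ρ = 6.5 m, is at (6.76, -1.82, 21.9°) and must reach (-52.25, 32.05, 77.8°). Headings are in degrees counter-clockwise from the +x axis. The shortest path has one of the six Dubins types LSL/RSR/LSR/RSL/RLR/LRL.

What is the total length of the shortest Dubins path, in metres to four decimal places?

Let ψ = atan2(Δy, Δx) = atan2(33.87, -59.01) = 150.1454° be the start→goal bearing.
Normalize: d = |goal − start| / ρ = 68.039378/6.5 = 10.467597, α = (θ_start − ψ) mod 360° = 231.7546° = 4.044880 rad, β = (θ_goal − ψ) mod 360° = 287.6546° = 5.020519 rad.
Common terms: sin α = -0.785366, cos α = -0.619032, sin β = -0.952902, cos β = 0.303277, cos(α−β) = 0.560639, d² = 109.570580. Work in radians in the unit-radius frame; every candidate has L = ρ·(t + p + q).
LSL: p² = 2 + d² − 2cos(α−β) + 2d(sin α − sin β) = 113.956705; p = √p² = 10.675051; φ = atan2(cos β − cos α, d + sin α − sin β) = 0.086506 rad; t = (φ − α) mod 2π = 2.324812 rad, q = (β − φ) mod 2π = 4.934013 rad → L = 6.5·(2.324812 + 10.675051 + 4.934013) = 6.5·17.933875 = 116.570187 m
RSR: p² = 2 + d² − 2cos(α−β) + 2d(sin β − sin α) = 106.941899; p = √p² = 10.341272; φ = atan2(cos α − cos β, d − sin α + sin β) = -0.089306 rad; t = (α − φ) mod 2π = 4.134186 rad, q = (φ − β) mod 2π = 1.173360 rad → L = 6.5·(4.134186 + 10.341272 + 1.173360) = 6.5·15.648818 = 101.717316 m
LSR: p² = d² − 2 + 2cos(α−β) + 2d(sin α + sin β) = 72.300871; p = √p² = 8.502992; φ = atan2(−cos α − cos β, d + sin α + sin β) − atan2(−2, p) = 0.267168 rad; t = (φ − α) mod 2π = 2.505473 rad, q = (φ − β) mod 2π = 1.529834 rad → L = 6.5·(2.505473 + 8.502992 + 1.529834) = 6.5·12.538300 = 81.498948 m
RSL: p² = d² − 2 + 2cos(α−β) − 2d(sin α + sin β) = 145.082844; p = √p² = 12.045034; φ = atan2(cos α + cos β, d − sin α − sin β) − atan2(2, p) = -0.190406 rad; t = (α − φ) mod 2π = 4.235286 rad, q = (β − φ) mod 2π = 5.210925 rad → L = 6.5·(4.235286 + 12.045034 + 5.210925) = 6.5·21.491244 = 139.693088 m
RLR: c = (6 − d² + 2cos(α−β) + 2d(sin α − sin β))/8 = -12.367737, |c| > 1 → infeasible
LRL: c = (6 − d² + 2cos(α−β) − 2d(sin α − sin β))/8 = -13.244588, |c| > 1 → infeasible
Shortest: LSR with L = 81.498948 m ≈ 81.4989 m

81.4989 m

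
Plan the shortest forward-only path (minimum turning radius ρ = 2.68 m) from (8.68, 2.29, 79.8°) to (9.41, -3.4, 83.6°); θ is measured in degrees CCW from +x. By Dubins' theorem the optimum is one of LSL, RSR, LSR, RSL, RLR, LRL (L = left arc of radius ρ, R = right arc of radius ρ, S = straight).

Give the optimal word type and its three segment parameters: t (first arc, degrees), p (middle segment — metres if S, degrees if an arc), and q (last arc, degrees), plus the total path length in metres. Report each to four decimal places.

Let ψ = atan2(Δy, Δx) = atan2(-5.69, 0.73) = -82.6892° be the start→goal bearing.
Normalize: d = |goal − start| / ρ = 5.736637/2.68 = 2.140536, α = (θ_start − ψ) mod 360° = 162.4892° = 2.835971 rad, β = (θ_goal − ψ) mod 360° = 166.2892° = 2.902293 rad.
Common terms: sin α = 0.300886, cos α = -0.953660, sin β = 0.237022, cos β = -0.971504, cos(α−β) = 0.997801, d² = 4.581895. Work in radians in the unit-radius frame; every candidate has L = ρ·(t + p + q).
LSL: p² = 2 + d² − 2cos(α−β) + 2d(sin α − sin β) = 4.859699; p = √p² = 2.204473; φ = atan2(cos β − cos α, d + sin α − sin β) = -0.008095 rad; t = (φ − α) mod 2π = 3.439120 rad, q = (β − φ) mod 2π = 2.910388 rad → L = 2.68·(3.439120 + 2.204473 + 2.910388) = 2.68·8.553980 = 22.924667 m
RSR: p² = 2 + d² − 2cos(α−β) + 2d(sin β − sin α) = 4.312884; p = √p² = 2.076748; φ = atan2(cos α − cos β, d − sin α + sin β) = 0.008593 rad; t = (α − φ) mod 2π = 2.827378 rad, q = (φ − β) mod 2π = 3.389484 rad → L = 2.68·(2.827378 + 2.076748 + 3.389484) = 2.68·8.293611 = 22.226878 m
LSR: p² = d² − 2 + 2cos(α−β) + 2d(sin α + sin β) = 6.880321; p = √p² = 2.623037; φ = atan2(−cos α − cos β, d + sin α + sin β) − atan2(−2, p) = 1.274645 rad; t = (φ − α) mod 2π = 4.721859 rad, q = (φ − β) mod 2π = 4.655537 rad → L = 2.68·(4.721859 + 2.623037 + 4.655537) = 2.68·12.000433 = 32.161159 m
RSL: p² = d² − 2 + 2cos(α−β) − 2d(sin α + sin β) = 2.274674; p = √p² = 1.508202; φ = atan2(cos α + cos β, d − sin α − sin β) − atan2(2, p) = -1.801248 rad; t = (α − φ) mod 2π = 4.637218 rad, q = (β − φ) mod 2π = 4.703541 rad → L = 2.68·(4.637218 + 1.508202 + 4.703541) = 2.68·10.848962 = 29.075217 m
RLR: c = (6 − d² + 2cos(α−β) + 2d(sin α − sin β))/8 = 0.460889; p = 2π − arccos c = 5.191386 rad; φ = atan2(cos α − cos β, d − sin α + sin β) = 0.008593 rad; t = (α − φ + p/2) mod 2π = 5.423071 rad, q = (α − β − t + p) mod 2π = 5.985178 rad → L = 2.68·(5.423071 + 5.191386 + 5.985178) = 2.68·16.599635 = 44.487022 m
LRL: c = (6 − d² + 2cos(α−β) − 2d(sin α − sin β))/8 = 0.392538; p = 2π − arccos c = 5.115778 rad; φ = atan2(cos β − cos α, d + sin α − sin β) = -0.008095 rad; t = (φ − α + p/2) mod 2π = 5.997009 rad, q = (β − α − t + p) mod 2π = 5.468277 rad → L = 2.68·(5.997009 + 5.115778 + 5.468277) = 2.68·16.581064 = 44.437251 m
Shortest: RSR with L = 22.226878 m ≈ 22.2269 m
Convert RSR to answer units (arcs ×180/π): t = 2.827378·180/π = 161.9968°, p = ρ·p = 2.68·2.076748 = 5.5657 m, q = 3.389484·180/π = 194.2032°, L = 22.2269 m.

RSR: t = 161.9968°, p = 5.5657 m, q = 194.2032°, L = 22.2269 m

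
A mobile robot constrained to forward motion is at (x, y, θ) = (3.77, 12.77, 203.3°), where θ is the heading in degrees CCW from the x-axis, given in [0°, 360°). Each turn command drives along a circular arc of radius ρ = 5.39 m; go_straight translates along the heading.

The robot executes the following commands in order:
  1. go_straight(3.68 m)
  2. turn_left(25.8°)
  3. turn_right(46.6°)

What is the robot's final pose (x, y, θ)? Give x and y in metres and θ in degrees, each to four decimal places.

(-5.3909, 8.0372, 182.5000°)

set_pose: (x, y, θ) = (3.7700, 12.7700, 203.3000°), ρ = 5.39
go_straight(3.68): x += 3.68·cos θ, y += 3.68·sin θ → (0.3901, 11.3144, 203.3000°)
turn_left(25.8°): centre at ρ to the left, rotate +25.8° → (-1.5519, 9.8930, 229.1000°)
turn_right(46.6°): centre at ρ to the right, rotate −46.6° → (-5.3909, 8.0372, 182.5000°)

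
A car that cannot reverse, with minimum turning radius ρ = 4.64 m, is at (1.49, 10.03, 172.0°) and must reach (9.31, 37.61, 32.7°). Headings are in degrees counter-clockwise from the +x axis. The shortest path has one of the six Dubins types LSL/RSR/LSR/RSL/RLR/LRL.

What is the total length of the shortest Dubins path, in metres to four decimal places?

32.6770 m

Let ψ = atan2(Δy, Δx) = atan2(27.58, 7.82) = 74.1699° be the start→goal bearing.
Normalize: d = |goal − start| / ρ = 28.667208/4.64 = 6.178278, α = (θ_start − ψ) mod 360° = 97.8301° = 1.707457 rad, β = (θ_goal − ψ) mod 360° = 318.5301° = 5.559399 rad.
Common terms: sin α = 0.990676, cos α = -0.136236, sin β = -0.662227, cos β = 0.749304, cos(α−β) = -0.758134, d² = 38.171113. Work in radians in the unit-radius frame; every candidate has L = ρ·(t + p + q).
LSL: p² = 2 + d² − 2cos(α−β) + 2d(sin α − sin β) = 62.111569; p = √p² = 7.881089; φ = atan2(cos β − cos α, d + sin α − sin β) = 0.112600 rad; t = (φ − α) mod 2π = 4.688328 rad, q = (β − φ) mod 2π = 5.446798 rad → L = 4.64·(4.688328 + 7.881089 + 5.446798) = 4.64·18.016216 = 83.595244 m
RSR: p² = 2 + d² − 2cos(α−β) + 2d(sin β − sin α) = 21.263194; p = √p² = 4.611203; φ = atan2(cos α − cos β, d − sin α + sin β) = -0.193241 rad; t = (α − φ) mod 2π = 1.900698 rad, q = (φ − β) mod 2π = 0.530545 rad → L = 4.64·(1.900698 + 4.611203 + 0.530545) = 4.64·7.042447 = 32.676953 m
LSR: p² = d² − 2 + 2cos(α−β) + 2d(sin α + sin β) = 38.713353; p = √p² = 6.222006; φ = atan2(−cos α − cos β, d + sin α + sin β) − atan2(−2, p) = 0.217065 rad; t = (φ − α) mod 2π = 4.792793 rad, q = (φ − β) mod 2π = 0.940852 rad → L = 4.64·(4.792793 + 6.222006 + 0.940852) = 4.64·11.955650 = 55.474218 m
RSL: p² = d² − 2 + 2cos(α−β) − 2d(sin α + sin β) = 30.596336; p = √p² = 5.531396; φ = atan2(cos α + cos β, d − sin α − sin β) − atan2(2, p) = -0.242527 rad; t = (α − φ) mod 2π = 1.949984 rad, q = (β − φ) mod 2π = 5.801926 rad → L = 4.64·(1.949984 + 5.531396 + 5.801926) = 4.64·13.283306 = 61.634538 m
RLR: c = (6 − d² + 2cos(α−β) + 2d(sin α − sin β))/8 = -1.657899, |c| > 1 → infeasible
LRL: c = (6 − d² + 2cos(α−β) − 2d(sin α − sin β))/8 = -6.763946, |c| > 1 → infeasible
Shortest: RSR with L = 32.676953 m ≈ 32.6770 m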